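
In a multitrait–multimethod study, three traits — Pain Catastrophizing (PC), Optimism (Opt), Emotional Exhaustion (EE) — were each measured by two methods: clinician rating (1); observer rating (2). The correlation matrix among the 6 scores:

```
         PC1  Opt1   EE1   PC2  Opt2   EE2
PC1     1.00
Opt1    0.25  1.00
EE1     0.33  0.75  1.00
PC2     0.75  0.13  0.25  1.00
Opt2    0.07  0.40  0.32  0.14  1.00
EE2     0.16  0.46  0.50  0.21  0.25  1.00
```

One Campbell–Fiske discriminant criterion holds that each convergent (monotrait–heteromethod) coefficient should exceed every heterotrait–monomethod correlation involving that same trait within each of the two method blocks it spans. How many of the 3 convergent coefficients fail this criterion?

2

Each convergent coefficient versus the relevant comparison correlations:
PC (methods 1·2): 0.75 vs {0.25, 0.14, 0.33, 0.21} → pass.
Opt (methods 1·2): 0.40 vs {0.25, 0.14, 0.75, 0.25} → fail.
EE (methods 1·2): 0.50 vs {0.33, 0.21, 0.75, 0.25} → fail.
2 of 3 fail.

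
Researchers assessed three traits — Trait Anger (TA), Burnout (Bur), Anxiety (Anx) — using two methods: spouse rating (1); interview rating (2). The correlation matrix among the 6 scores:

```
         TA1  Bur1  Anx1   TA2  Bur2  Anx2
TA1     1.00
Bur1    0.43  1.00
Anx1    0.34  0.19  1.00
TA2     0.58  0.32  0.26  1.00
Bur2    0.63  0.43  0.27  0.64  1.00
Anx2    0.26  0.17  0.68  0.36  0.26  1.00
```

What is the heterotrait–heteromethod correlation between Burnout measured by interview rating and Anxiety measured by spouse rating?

Different traits and methods: r(Bur2, Anx1) = 0.27.

0.27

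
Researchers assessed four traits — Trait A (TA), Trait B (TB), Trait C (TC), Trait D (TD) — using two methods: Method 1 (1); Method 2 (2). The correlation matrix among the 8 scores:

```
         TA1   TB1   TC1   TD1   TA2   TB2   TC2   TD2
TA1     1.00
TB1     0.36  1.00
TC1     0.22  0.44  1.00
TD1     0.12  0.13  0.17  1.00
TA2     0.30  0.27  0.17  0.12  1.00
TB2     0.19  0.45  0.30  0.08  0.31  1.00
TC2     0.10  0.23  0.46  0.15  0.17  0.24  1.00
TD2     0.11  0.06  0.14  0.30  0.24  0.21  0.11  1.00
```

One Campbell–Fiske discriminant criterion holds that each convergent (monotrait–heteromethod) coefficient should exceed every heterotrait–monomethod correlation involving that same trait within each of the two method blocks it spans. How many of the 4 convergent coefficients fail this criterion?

1

Each convergent coefficient versus the relevant comparison correlations:
TA (methods 1·2): 0.30 vs {0.36, 0.31, 0.22, 0.17, 0.12, 0.24} → fail.
TB (methods 1·2): 0.45 vs {0.36, 0.31, 0.44, 0.24, 0.13, 0.21} → pass.
TC (methods 1·2): 0.46 vs {0.22, 0.17, 0.44, 0.24, 0.17, 0.11} → pass.
TD (methods 1·2): 0.30 vs {0.12, 0.24, 0.13, 0.21, 0.17, 0.11} → pass.
1 of 4 fail.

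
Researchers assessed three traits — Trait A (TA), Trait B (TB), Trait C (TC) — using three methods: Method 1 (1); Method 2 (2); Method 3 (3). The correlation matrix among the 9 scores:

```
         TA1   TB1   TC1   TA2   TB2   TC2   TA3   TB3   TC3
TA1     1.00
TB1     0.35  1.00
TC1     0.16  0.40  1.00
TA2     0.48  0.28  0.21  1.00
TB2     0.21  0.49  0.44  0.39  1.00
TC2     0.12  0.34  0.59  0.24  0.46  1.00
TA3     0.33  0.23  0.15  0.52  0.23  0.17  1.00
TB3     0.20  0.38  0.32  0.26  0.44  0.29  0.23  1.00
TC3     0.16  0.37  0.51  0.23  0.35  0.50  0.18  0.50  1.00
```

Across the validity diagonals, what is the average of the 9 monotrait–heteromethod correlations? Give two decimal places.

0.47

Convergent values: 0.48, 0.33, 0.52, 0.49, 0.38, 0.44, 0.59, 0.51, 0.50; mean = 4.24/9 = 0.47.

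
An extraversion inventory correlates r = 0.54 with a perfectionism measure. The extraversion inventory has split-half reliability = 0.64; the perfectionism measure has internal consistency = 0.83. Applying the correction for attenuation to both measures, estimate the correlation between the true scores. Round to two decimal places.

r_true = r_obs / √(r_xx · r_yy) = 0.54 / √(0.64 × 0.83) = 0.54 / √0.5312 = 0.54 / 0.7288 ≈ 0.74.

0.74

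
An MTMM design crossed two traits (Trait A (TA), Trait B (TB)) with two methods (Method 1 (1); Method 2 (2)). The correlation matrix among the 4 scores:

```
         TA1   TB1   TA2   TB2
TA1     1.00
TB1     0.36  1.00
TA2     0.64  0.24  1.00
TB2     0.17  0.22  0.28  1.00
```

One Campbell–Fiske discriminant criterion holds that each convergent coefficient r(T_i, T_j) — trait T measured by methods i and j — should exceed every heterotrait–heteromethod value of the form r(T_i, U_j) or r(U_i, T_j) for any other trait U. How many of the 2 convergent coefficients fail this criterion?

1

Checking each validity diagonal entry against its comparison values:
TA (methods 1·2): 0.64 vs {0.17, 0.24} → pass.
TB (methods 1·2): 0.22 vs {0.24, 0.17} → fail.
1 of 2 fail.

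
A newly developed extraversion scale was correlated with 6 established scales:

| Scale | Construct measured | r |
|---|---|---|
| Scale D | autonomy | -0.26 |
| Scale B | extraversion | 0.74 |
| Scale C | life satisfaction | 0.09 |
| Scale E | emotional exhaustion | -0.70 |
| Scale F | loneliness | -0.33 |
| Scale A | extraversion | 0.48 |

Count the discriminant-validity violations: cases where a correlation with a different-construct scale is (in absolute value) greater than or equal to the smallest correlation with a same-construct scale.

1

Convergent (same construct = extraversion): Scale B, Scale A.
Smallest convergent = 0.48. Discriminant |r|: 0.26, 0.09, 0.70, 0.33; count ≥ 0.48 → 1.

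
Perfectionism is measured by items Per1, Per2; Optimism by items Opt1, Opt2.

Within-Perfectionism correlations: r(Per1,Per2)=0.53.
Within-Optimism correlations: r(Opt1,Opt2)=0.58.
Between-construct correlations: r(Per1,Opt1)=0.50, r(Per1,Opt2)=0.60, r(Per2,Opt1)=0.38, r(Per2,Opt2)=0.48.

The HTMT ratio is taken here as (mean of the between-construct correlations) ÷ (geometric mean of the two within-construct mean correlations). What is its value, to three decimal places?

0.884

Mean heterotrait r = 1.96/4 = 0.4900.
Mean within-Per = 0.53/1 = 0.5300; mean within-Opt = 0.58/1 = 0.5800.
Geometric mean = √(0.5300 × 0.5800) = 0.5544.
HTMT = 0.4900 / 0.5544 = 0.884.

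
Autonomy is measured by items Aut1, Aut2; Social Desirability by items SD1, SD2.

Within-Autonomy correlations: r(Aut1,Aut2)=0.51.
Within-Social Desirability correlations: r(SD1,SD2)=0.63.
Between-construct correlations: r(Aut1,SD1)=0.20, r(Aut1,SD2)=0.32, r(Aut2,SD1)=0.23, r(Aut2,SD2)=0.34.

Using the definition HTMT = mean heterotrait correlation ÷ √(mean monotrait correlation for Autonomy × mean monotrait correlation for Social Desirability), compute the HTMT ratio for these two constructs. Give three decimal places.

0.481

Between-construct mean = 1.09/4 = 0.2725.
Mean within-Aut = 0.51/1 = 0.5100; mean within-SD = 0.63/1 = 0.6300.
Geometric mean = √(0.5100 × 0.6300) = 0.5668.
HTMT = 0.2725 / 0.5668 = 0.481.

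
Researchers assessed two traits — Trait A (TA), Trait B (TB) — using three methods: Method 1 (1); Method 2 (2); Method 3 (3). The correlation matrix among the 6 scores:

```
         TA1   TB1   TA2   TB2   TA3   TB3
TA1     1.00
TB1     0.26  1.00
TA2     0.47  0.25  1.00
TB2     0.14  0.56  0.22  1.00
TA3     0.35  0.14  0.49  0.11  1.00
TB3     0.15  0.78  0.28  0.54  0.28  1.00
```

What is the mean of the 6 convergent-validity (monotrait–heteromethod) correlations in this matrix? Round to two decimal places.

Convergent values: 0.47, 0.35, 0.49, 0.56, 0.78, 0.54; mean = 3.19/6 = 0.53.

0.53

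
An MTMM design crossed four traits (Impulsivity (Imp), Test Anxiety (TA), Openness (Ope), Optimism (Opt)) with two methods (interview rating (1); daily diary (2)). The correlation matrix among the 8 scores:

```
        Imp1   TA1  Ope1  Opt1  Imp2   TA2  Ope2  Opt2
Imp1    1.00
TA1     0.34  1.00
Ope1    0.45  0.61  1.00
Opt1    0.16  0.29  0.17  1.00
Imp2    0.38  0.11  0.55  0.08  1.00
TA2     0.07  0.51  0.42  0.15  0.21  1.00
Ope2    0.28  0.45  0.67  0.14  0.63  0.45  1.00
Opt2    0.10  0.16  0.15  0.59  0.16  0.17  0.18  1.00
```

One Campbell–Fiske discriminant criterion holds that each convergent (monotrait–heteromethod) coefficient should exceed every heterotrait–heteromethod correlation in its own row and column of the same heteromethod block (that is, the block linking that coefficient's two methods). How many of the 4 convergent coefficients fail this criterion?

Convergent coefficients and their comparison sets:
Imp (methods 1·2): 0.38 vs {0.07, 0.11, 0.28, 0.55, 0.10, 0.08} → fail.
TA (methods 1·2): 0.51 vs {0.11, 0.07, 0.45, 0.42, 0.16, 0.15} → pass.
Ope (methods 1·2): 0.67 vs {0.55, 0.28, 0.42, 0.45, 0.15, 0.14} → pass.
Opt (methods 1·2): 0.59 vs {0.08, 0.10, 0.15, 0.16, 0.14, 0.15} → pass.
1 of 4 fail.

1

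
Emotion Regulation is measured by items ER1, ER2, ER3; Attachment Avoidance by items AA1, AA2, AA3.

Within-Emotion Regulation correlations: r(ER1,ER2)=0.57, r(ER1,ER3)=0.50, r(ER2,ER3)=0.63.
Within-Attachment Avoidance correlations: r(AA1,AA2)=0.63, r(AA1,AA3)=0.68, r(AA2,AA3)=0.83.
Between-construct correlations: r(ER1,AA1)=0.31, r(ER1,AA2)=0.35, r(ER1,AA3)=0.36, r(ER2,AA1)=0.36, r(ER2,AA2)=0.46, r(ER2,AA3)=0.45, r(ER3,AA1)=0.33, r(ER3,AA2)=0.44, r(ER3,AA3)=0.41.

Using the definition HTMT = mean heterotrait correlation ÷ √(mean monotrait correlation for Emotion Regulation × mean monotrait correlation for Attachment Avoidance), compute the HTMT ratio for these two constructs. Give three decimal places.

0.606

Mean between = 3.47/9 = 0.3856.
Mean within-ER = 1.70/3 = 0.5667; mean within-AA = 2.14/3 = 0.7133.
Geometric mean = √(0.5667 × 0.7133) = 0.6358.
HTMT = 0.3856 / 0.6358 = 0.606.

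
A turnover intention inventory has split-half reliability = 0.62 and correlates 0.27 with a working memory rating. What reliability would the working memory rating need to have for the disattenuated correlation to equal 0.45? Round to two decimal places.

r_true = r_obs / √(r_xx · r_yy) ⇒ 0.45 = 0.27 / √(0.62 · r_yy).
√(0.62 · r_yy) = 0.27 / 0.45 = 0.6000; 0.62 · r_yy = 0.3600; r_yy = 0.3600 / 0.62 ≈ 0.58.

0.58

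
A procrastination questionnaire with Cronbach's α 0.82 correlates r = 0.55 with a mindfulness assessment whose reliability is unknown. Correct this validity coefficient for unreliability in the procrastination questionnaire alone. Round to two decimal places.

0.61

Single correction: r_c = r_obs / √r_xx = 0.55 / √0.82 = 0.55 / 0.9055 ≈ 0.61.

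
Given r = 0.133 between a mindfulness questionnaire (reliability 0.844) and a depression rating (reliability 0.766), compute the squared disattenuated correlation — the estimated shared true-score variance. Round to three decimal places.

Disattenuated r = 0.133 / √(0.844 × 0.766) = 0.133 / 0.8041 = 0.1654.
Shared true-score variance = 0.1654² = 0.0274 ≈ 0.027.

0.027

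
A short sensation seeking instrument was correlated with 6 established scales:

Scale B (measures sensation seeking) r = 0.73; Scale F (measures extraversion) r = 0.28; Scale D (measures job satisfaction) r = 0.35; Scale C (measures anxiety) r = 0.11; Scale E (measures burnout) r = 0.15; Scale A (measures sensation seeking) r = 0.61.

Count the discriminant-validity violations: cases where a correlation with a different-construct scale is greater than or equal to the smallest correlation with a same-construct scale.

Convergent (same construct = sensation seeking): Scale B, Scale A.
Smallest convergent = 0.61. Discriminant values: 0.28, 0.35, 0.11, 0.15; count ≥ 0.61 → 0.

0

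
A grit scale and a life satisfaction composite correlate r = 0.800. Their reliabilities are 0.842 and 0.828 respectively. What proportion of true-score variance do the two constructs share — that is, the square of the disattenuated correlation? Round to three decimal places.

Disattenuated r = 0.800 / √(0.842 × 0.828) = 0.800 / 0.8350 = 0.9581.
Shared true-score variance = 0.9581² = 0.9180 ≈ 0.918.

0.918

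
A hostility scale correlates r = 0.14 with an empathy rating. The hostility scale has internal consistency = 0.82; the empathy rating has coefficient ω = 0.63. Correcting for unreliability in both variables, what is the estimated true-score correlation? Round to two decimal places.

r_true = r_obs / √(r_xx · r_yy) = 0.14 / √(0.82 × 0.63) = 0.14 / √0.5166 = 0.14 / 0.7187 ≈ 0.19.

0.19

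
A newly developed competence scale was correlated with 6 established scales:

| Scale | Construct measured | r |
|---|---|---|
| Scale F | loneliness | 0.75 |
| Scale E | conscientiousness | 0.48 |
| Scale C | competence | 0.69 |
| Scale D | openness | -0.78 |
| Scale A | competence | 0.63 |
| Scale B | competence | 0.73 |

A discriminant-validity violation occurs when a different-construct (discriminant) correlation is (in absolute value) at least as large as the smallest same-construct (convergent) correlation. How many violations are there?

Convergent (same construct = competence): Scale C, Scale A, Scale B.
Smallest convergent = 0.63. Discriminant |r|: 0.75, 0.48, 0.78; count ≥ 0.63 → 2.

2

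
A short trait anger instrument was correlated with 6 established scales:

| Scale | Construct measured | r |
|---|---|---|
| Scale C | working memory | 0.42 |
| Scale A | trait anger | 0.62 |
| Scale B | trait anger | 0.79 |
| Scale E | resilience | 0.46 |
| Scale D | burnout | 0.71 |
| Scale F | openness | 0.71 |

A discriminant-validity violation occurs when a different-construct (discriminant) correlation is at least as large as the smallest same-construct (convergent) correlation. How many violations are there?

2

Convergent (same construct = trait anger): Scale A, Scale B.
Smallest convergent = 0.62. Discriminant values: 0.42, 0.46, 0.71, 0.71; count ≥ 0.62 → 2.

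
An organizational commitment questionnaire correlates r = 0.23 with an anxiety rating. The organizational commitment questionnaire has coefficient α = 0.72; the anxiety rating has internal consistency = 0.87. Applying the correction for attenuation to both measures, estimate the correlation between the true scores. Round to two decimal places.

0.29

r_true = r_obs / √(r_xx · r_yy) = 0.23 / √(0.72 × 0.87) = 0.23 / √0.6264 = 0.23 / 0.7915 ≈ 0.29.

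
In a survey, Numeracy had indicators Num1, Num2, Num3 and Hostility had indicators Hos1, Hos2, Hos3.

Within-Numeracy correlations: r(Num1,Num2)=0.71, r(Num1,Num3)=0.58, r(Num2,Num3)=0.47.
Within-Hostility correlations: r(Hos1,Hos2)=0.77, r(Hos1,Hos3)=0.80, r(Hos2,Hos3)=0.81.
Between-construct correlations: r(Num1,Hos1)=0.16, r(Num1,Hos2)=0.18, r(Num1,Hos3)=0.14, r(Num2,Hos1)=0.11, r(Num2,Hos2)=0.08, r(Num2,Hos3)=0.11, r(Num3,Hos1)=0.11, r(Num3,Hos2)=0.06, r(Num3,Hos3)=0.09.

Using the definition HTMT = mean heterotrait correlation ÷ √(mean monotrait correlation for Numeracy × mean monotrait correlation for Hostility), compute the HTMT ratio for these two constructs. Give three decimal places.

Mean between = 1.04/9 = 0.1156.
Mean within-Num = 1.76/3 = 0.5867; mean within-Hos = 2.38/3 = 0.7933.
Geometric mean = √(0.5867 × 0.7933) = 0.6822.
HTMT = 0.1156 / 0.6822 = 0.169.

0.169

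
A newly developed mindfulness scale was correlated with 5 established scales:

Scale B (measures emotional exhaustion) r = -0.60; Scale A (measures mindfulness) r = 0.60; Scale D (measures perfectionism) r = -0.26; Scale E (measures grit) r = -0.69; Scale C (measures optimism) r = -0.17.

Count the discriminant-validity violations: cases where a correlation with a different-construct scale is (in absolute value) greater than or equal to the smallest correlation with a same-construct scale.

Convergent (same construct = mindfulness): Scale A.
Smallest convergent = 0.60. Discriminant |r|: 0.60, 0.26, 0.69, 0.17; count ≥ 0.60 → 2.

2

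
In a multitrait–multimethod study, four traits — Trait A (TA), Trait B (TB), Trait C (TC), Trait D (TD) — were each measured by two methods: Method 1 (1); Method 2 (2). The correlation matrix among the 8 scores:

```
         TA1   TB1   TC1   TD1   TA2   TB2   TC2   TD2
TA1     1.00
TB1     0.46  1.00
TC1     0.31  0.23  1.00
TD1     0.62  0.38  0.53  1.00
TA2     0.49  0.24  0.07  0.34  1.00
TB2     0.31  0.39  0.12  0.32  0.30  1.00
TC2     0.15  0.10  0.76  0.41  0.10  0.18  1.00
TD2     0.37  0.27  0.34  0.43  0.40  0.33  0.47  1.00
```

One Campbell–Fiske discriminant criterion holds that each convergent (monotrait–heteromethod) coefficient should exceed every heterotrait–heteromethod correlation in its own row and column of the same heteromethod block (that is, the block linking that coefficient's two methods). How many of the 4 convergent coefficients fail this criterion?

0

Convergent coefficients and their comparison sets:
TA (methods 1·2): 0.49 vs {0.31, 0.24, 0.15, 0.07, 0.37, 0.34} → pass.
TB (methods 1·2): 0.39 vs {0.24, 0.31, 0.10, 0.12, 0.27, 0.32} → pass.
TC (methods 1·2): 0.76 vs {0.07, 0.15, 0.12, 0.10, 0.34, 0.41} → pass.
TD (methods 1·2): 0.43 vs {0.34, 0.37, 0.32, 0.27, 0.41, 0.34} → pass.
0 of 4 fail.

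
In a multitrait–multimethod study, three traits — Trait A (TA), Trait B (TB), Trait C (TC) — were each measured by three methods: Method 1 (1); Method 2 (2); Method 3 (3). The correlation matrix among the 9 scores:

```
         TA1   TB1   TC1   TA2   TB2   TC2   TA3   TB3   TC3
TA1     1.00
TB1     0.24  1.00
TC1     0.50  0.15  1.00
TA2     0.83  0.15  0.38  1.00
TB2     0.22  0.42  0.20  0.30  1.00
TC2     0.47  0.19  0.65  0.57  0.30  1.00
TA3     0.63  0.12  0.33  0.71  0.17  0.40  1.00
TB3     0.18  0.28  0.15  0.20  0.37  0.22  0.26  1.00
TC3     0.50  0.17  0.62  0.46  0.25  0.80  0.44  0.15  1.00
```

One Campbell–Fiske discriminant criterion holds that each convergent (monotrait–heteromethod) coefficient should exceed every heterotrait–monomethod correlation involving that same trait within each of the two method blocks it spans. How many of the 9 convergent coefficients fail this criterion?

Each convergent coefficient versus the relevant comparison correlations:
TA (methods 1·2): 0.83 vs {0.24, 0.30, 0.50, 0.57} → pass.
TA (methods 1·3): 0.63 vs {0.24, 0.26, 0.50, 0.44} → pass.
TA (methods 2·3): 0.71 vs {0.30, 0.26, 0.57, 0.44} → pass.
TB (methods 1·2): 0.42 vs {0.24, 0.30, 0.15, 0.30} → pass.
TB (methods 1·3): 0.28 vs {0.24, 0.26, 0.15, 0.15} → pass.
TB (methods 2·3): 0.37 vs {0.30, 0.26, 0.30, 0.15} → pass.
TC (methods 1·2): 0.65 vs {0.50, 0.57, 0.15, 0.30} → pass.
TC (methods 1·3): 0.62 vs {0.50, 0.44, 0.15, 0.15} → pass.
TC (methods 2·3): 0.80 vs {0.57, 0.44, 0.30, 0.15} → pass.
0 of 9 fail.

0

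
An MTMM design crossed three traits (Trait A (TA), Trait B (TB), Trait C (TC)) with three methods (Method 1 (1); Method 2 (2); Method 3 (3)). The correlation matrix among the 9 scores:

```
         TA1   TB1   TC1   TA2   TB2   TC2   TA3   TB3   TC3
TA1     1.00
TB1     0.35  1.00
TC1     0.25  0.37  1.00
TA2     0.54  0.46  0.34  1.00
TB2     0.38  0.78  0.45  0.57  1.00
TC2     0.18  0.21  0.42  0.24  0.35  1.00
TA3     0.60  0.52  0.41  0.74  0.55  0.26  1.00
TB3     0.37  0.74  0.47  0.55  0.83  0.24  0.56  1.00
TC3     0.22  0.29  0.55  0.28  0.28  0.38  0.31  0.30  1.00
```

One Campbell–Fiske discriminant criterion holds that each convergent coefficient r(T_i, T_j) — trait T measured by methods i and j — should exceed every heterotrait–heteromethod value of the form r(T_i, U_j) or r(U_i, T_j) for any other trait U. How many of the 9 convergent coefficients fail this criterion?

Each convergent coefficient versus the relevant comparison correlations:
TA (methods 1·2): 0.54 vs {0.38, 0.46, 0.18, 0.34} → pass.
TA (methods 1·3): 0.60 vs {0.37, 0.52, 0.22, 0.41} → pass.
TA (methods 2·3): 0.74 vs {0.55, 0.55, 0.28, 0.26} → pass.
TB (methods 1·2): 0.78 vs {0.46, 0.38, 0.21, 0.45} → pass.
TB (methods 1·3): 0.74 vs {0.52, 0.37, 0.29, 0.47} → pass.
TB (methods 2·3): 0.83 vs {0.55, 0.55, 0.28, 0.24} → pass.
TC (methods 1·2): 0.42 vs {0.34, 0.18, 0.45, 0.21} → fail.
TC (methods 1·3): 0.55 vs {0.41, 0.22, 0.47, 0.29} → pass.
TC (methods 2·3): 0.38 vs {0.26, 0.28, 0.24, 0.28} → pass.
1 of 9 fail.

1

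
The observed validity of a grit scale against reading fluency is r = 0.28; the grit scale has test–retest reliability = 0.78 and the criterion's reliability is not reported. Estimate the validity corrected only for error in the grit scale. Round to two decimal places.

Single correction: r_c = r_obs / √r_xx = 0.28 / √0.78 = 0.28 / 0.8832 ≈ 0.32.

0.32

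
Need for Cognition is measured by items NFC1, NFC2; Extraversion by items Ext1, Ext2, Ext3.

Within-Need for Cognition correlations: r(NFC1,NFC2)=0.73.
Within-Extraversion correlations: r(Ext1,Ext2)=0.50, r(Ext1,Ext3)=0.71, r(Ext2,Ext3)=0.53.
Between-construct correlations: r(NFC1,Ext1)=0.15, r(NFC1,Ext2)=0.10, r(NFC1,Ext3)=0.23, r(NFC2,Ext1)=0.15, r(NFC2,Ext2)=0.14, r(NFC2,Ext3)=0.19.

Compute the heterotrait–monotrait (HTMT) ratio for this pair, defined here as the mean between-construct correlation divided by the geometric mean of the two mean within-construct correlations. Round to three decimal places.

Mean heterotrait r = 0.96/6 = 0.1600.
Mean within-NFC = 0.73/1 = 0.7300; mean within-Ext = 1.74/3 = 0.5800.
Geometric mean = √(0.7300 × 0.5800) = 0.6507.
HTMT = 0.1600 / 0.6507 = 0.246.

0.246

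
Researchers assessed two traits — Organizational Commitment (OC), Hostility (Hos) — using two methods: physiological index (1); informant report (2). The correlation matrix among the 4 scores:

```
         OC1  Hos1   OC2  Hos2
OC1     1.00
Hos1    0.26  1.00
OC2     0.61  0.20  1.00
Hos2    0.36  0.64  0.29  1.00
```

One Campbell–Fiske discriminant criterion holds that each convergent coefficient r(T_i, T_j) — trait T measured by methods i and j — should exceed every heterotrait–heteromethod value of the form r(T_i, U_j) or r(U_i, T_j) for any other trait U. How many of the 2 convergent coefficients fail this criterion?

0

Each convergent coefficient versus the relevant comparison correlations:
OC (methods 1·2): 0.61 vs {0.36, 0.20} → pass.
Hos (methods 1·2): 0.64 vs {0.20, 0.36} → pass.
0 of 2 fail.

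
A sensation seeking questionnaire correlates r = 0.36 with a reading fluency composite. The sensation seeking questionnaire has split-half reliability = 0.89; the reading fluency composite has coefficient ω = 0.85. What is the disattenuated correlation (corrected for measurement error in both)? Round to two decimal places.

r_true = r_obs / √(r_xx · r_yy) = 0.36 / √(0.89 × 0.85) = 0.36 / √0.7565 = 0.36 / 0.8698 ≈ 0.41.

0.41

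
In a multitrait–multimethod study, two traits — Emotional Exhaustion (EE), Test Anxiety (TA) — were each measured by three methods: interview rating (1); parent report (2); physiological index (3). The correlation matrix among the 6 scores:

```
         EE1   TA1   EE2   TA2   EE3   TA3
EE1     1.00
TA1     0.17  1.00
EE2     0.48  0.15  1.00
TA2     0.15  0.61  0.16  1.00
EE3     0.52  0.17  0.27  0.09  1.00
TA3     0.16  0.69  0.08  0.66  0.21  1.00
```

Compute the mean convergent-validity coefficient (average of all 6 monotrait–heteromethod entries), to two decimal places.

0.54

Convergent values: 0.48, 0.52, 0.27, 0.61, 0.69, 0.66; mean = 3.23/6 = 0.54.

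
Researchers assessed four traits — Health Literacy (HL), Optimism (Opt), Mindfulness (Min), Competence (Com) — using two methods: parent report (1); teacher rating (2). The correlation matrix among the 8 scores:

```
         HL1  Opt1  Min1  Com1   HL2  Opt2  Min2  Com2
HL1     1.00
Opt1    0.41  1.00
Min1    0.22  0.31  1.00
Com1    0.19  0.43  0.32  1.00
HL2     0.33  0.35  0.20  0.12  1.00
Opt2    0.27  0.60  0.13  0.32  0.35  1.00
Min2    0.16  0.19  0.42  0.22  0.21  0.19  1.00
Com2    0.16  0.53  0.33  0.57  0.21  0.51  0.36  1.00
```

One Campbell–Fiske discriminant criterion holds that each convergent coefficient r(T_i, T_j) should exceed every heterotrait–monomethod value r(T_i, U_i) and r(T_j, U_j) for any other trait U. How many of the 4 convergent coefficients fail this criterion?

1

Checking each validity diagonal entry against its comparison values:
HL (methods 1·2): 0.33 vs {0.41, 0.35, 0.22, 0.21, 0.19, 0.21} → fail.
Opt (methods 1·2): 0.60 vs {0.41, 0.35, 0.31, 0.19, 0.43, 0.51} → pass.
Min (methods 1·2): 0.42 vs {0.22, 0.21, 0.31, 0.19, 0.32, 0.36} → pass.
Com (methods 1·2): 0.57 vs {0.19, 0.21, 0.43, 0.51, 0.32, 0.36} → pass.
1 of 4 fail.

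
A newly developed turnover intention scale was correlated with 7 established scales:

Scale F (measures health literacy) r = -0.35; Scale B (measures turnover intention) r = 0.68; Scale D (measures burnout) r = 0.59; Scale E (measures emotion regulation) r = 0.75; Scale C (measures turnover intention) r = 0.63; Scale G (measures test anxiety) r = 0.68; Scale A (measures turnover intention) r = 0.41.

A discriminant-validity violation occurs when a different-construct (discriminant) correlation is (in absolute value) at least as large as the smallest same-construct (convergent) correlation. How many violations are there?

Convergent (same construct = turnover intention): Scale B, Scale C, Scale A.
Smallest convergent = 0.41. Discriminant |r|: 0.35, 0.59, 0.75, 0.68; count ≥ 0.41 → 3.

3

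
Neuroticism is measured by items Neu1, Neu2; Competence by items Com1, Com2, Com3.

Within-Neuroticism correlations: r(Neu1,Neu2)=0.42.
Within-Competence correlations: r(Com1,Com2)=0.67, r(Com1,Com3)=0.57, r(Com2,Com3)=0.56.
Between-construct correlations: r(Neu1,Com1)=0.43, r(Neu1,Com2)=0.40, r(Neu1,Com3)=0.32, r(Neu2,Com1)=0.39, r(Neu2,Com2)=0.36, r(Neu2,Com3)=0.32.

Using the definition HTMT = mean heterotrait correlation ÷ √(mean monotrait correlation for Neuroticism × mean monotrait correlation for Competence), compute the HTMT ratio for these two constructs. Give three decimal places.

Mean between = 2.22/6 = 0.3700.
Mean within-Neu = 0.42/1 = 0.4200; mean within-Com = 1.80/3 = 0.6000.
Geometric mean = √(0.4200 × 0.6000) = 0.5020.
HTMT = 0.3700 / 0.5020 = 0.737.

0.737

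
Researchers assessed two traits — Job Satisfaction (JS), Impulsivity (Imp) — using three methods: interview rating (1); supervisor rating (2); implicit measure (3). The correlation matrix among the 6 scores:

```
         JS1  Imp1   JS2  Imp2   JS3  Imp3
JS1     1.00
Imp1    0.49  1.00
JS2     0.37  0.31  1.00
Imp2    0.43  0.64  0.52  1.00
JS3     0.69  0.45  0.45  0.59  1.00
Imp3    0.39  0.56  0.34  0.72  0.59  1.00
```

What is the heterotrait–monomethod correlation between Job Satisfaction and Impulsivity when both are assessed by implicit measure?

0.59

Different traits, same method: r(JS3, Imp3) = 0.59.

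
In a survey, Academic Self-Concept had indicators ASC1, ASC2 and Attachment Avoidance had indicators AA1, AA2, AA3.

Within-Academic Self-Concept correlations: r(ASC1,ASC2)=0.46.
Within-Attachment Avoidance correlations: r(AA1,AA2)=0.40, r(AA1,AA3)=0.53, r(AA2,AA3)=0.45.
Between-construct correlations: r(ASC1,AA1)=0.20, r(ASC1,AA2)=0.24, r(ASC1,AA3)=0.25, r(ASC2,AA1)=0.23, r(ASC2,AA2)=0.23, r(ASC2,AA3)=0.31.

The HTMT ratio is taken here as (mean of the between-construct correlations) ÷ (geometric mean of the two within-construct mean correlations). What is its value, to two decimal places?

Mean heterotrait r = 1.46/6 = 0.2433.
Mean within-ASC = 0.46/1 = 0.4600; mean within-AA = 1.38/3 = 0.4600.
Geometric mean = √(0.4600 × 0.4600) = 0.4600.
HTMT = 0.2433 / 0.4600 = 0.53.

0.53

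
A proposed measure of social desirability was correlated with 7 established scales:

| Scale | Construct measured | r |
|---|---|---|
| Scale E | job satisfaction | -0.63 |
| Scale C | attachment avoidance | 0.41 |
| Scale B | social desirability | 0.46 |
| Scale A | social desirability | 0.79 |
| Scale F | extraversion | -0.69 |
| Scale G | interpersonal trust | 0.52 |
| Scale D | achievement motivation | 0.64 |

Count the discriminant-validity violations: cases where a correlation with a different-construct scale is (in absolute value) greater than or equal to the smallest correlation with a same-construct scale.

4

Convergent (same construct = social desirability): Scale B, Scale A.
Smallest convergent = 0.46. Discriminant |r|: 0.63, 0.41, 0.69, 0.52, 0.64; count ≥ 0.46 → 4.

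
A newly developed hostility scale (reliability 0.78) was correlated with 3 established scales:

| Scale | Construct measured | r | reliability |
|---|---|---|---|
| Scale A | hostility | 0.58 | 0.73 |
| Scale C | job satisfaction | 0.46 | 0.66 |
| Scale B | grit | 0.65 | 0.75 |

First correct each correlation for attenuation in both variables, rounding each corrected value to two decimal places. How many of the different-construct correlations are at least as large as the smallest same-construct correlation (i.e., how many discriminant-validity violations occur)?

Disattenuated r (r / √(r_scale · r_new)):
  Scale A (conv): 0.58 / √(0.73·0.78) = 0.77
  Scale C (disc): 0.46 / √(0.66·0.78) = 0.64
  Scale B (disc): 0.65 / √(0.75·0.78) = 0.85
Smallest convergent = 0.77. Discriminant values: 0.64, 0.85; count ≥ 0.77 → 1.

1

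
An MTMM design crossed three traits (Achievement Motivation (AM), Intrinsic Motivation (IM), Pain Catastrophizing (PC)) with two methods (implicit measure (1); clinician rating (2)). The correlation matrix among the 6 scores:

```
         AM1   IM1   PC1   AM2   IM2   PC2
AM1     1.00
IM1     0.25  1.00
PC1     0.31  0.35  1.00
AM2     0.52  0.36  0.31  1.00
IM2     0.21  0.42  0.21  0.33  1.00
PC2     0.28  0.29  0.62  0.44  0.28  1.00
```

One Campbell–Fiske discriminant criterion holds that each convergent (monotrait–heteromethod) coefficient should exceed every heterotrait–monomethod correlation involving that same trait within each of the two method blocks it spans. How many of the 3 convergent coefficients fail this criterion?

0

Each convergent coefficient versus the relevant comparison correlations:
AM (methods 1·2): 0.52 vs {0.25, 0.33, 0.31, 0.44} → pass.
IM (methods 1·2): 0.42 vs {0.25, 0.33, 0.35, 0.28} → pass.
PC (methods 1·2): 0.62 vs {0.31, 0.44, 0.35, 0.28} → pass.
0 of 3 fail.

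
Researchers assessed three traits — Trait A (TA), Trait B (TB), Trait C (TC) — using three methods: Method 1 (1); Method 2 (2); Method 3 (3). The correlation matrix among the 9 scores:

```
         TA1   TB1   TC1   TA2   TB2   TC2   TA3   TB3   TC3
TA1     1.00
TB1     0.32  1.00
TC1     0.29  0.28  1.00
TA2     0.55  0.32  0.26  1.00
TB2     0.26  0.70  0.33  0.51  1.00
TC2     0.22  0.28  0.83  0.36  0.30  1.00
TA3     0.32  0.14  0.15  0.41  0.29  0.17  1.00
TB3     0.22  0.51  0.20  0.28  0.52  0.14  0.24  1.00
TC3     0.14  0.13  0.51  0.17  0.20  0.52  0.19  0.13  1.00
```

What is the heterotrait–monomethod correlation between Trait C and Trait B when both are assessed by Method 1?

0.28

Different traits, same method: r(TC1, TB1) = 0.28.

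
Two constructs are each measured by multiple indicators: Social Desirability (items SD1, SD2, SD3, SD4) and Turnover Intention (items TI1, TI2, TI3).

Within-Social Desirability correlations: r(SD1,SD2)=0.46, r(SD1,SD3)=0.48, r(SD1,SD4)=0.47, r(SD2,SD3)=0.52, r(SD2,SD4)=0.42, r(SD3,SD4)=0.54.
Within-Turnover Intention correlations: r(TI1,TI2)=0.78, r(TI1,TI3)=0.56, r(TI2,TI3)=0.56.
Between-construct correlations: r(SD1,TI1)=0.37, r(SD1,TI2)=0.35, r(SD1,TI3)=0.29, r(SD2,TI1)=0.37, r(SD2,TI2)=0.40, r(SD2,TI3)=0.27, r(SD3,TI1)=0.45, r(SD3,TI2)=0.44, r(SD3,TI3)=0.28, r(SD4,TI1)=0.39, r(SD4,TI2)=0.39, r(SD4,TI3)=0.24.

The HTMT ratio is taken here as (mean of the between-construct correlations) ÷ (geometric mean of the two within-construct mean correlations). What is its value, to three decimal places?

0.640

Between-construct mean = 4.24/12 = 0.3533.
Mean within-SD = 2.89/6 = 0.4817; mean within-TI = 1.90/3 = 0.6333.
Geometric mean = √(0.4817 × 0.6333) = 0.5523.
HTMT = 0.3533 / 0.5523 = 0.640.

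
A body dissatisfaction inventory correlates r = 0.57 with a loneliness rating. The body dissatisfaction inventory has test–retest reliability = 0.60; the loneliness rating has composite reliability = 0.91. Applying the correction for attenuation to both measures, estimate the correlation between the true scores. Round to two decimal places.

0.77

r_true = r_obs / √(r_xx · r_yy) = 0.57 / √(0.60 × 0.91) = 0.57 / √0.5460 = 0.57 / 0.7389 ≈ 0.77.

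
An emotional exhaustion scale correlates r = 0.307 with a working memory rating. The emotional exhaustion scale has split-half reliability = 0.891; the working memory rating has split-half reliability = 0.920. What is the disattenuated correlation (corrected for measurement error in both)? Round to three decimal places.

r_true = r_obs / √(r_xx · r_yy) = 0.307 / √(0.891 × 0.920) = 0.307 / √0.819720 = 0.307 / 0.9054 ≈ 0.339.

0.339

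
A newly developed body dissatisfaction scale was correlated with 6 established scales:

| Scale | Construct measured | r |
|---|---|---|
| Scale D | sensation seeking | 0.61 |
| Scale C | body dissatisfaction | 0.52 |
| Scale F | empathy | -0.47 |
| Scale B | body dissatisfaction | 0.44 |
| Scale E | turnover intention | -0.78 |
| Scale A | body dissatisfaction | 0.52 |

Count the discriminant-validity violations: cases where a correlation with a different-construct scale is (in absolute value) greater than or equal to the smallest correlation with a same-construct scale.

Convergent (same construct = body dissatisfaction): Scale C, Scale B, Scale A.
Smallest convergent = 0.44. Discriminant |r|: 0.61, 0.47, 0.78; count ≥ 0.44 → 3.

3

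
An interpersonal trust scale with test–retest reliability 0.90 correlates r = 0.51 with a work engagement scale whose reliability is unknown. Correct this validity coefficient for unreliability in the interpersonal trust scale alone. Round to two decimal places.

Single correction: r_c = r_obs / √r_xx = 0.51 / √0.90 = 0.51 / 0.9487 ≈ 0.54.

0.54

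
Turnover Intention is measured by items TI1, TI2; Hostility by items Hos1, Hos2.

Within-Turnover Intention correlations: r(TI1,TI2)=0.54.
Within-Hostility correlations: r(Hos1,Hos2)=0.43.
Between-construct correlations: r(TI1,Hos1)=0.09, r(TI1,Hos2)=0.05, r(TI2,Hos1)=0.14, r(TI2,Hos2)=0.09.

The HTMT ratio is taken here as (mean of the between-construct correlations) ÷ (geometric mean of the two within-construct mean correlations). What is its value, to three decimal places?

0.192

Between-construct mean = 0.37/4 = 0.0925.
Mean within-TI = 0.54/1 = 0.5400; mean within-Hos = 0.43/1 = 0.4300.
Geometric mean = √(0.5400 × 0.4300) = 0.4819.
HTMT = 0.0925 / 0.4819 = 0.192.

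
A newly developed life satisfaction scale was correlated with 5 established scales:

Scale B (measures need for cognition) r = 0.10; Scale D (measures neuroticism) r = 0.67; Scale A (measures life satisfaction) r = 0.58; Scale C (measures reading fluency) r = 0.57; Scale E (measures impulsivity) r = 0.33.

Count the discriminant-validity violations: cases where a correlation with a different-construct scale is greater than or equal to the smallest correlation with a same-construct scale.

Convergent (same construct = life satisfaction): Scale A.
Smallest convergent = 0.58. Discriminant values: 0.10, 0.67, 0.57, 0.33; count ≥ 0.58 → 1.

1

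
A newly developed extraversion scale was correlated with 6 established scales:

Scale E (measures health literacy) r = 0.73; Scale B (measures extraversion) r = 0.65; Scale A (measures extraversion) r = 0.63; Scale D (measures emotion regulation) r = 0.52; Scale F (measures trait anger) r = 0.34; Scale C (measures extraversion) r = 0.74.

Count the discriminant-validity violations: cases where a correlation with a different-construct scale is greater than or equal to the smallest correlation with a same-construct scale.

1

Convergent (same construct = extraversion): Scale B, Scale A, Scale C.
Smallest convergent = 0.63. Discriminant values: 0.73, 0.52, 0.34; count ≥ 0.63 → 1.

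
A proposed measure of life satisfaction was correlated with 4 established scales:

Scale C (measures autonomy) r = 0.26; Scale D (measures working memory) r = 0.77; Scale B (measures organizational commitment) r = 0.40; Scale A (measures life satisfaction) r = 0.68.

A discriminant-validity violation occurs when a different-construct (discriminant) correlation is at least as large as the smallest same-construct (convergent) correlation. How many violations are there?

Convergent (same construct = life satisfaction): Scale A.
Smallest convergent = 0.68. Discriminant values: 0.26, 0.77, 0.40; count ≥ 0.68 → 1.

1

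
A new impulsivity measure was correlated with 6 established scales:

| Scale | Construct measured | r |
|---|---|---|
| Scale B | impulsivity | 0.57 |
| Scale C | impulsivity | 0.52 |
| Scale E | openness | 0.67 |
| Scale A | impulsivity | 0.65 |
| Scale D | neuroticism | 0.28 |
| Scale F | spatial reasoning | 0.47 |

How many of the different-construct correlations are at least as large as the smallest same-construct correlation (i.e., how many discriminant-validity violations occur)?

1

Convergent (same construct = impulsivity): Scale B, Scale C, Scale A.
Smallest convergent = 0.52. Discriminant values: 0.67, 0.28, 0.47; count ≥ 0.52 → 1.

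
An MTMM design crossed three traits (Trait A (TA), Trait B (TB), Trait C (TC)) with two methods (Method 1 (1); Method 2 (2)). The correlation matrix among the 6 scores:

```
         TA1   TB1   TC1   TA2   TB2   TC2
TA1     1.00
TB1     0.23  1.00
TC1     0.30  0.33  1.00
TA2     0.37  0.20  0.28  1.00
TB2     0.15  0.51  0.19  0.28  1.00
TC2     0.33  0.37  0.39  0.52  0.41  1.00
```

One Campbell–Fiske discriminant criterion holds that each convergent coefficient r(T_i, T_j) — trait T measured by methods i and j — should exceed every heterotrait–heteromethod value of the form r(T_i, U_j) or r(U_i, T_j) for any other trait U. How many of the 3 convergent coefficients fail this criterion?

0

Each convergent coefficient versus the relevant comparison correlations:
TA (methods 1·2): 0.37 vs {0.15, 0.20, 0.33, 0.28} → pass.
TB (methods 1·2): 0.51 vs {0.20, 0.15, 0.37, 0.19} → pass.
TC (methods 1·2): 0.39 vs {0.28, 0.33, 0.19, 0.37} → pass.
0 of 3 fail.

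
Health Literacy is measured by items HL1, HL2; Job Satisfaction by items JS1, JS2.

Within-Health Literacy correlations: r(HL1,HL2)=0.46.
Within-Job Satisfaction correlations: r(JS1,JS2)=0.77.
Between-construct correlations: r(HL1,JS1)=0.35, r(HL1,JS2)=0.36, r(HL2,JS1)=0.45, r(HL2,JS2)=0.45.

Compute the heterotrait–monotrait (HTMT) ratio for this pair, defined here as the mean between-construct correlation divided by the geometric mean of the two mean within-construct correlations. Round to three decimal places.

Mean heterotrait r = 1.61/4 = 0.4025.
Mean within-HL = 0.46/1 = 0.4600; mean within-JS = 0.77/1 = 0.7700.
Geometric mean = √(0.4600 × 0.7700) = 0.5951.
HTMT = 0.4025 / 0.5951 = 0.676.

0.676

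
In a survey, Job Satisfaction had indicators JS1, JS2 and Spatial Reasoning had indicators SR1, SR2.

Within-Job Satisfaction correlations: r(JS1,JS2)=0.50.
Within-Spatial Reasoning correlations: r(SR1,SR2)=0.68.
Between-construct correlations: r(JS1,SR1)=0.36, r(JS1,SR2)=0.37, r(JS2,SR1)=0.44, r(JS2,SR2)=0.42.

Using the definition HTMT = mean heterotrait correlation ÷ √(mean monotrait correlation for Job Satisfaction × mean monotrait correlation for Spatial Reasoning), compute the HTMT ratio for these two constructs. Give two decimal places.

0.68

Mean between = 1.59/4 = 0.3975.
Mean within-JS = 0.50/1 = 0.5000; mean within-SR = 0.68/1 = 0.6800.
Geometric mean = √(0.5000 × 0.6800) = 0.5831.
HTMT = 0.3975 / 0.5831 = 0.68.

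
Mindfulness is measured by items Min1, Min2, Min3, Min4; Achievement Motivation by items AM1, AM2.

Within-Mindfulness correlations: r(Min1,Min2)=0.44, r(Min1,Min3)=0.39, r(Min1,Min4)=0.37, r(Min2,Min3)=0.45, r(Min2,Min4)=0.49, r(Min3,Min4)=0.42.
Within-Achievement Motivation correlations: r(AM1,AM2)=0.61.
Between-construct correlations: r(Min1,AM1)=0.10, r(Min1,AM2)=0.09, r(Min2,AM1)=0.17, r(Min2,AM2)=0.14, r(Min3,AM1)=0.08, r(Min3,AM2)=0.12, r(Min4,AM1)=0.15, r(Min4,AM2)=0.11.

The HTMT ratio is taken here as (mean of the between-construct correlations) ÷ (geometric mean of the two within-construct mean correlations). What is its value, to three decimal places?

0.235

Mean between = 0.96/8 = 0.1200.
Mean within-Min = 2.56/6 = 0.4267; mean within-AM = 0.61/1 = 0.6100.
Geometric mean = √(0.4267 × 0.6100) = 0.5102.
HTMT = 0.1200 / 0.5102 = 0.235.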